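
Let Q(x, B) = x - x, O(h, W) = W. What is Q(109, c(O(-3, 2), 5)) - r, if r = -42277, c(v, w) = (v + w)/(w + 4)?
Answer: 42277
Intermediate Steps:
c(v, w) = (v + w)/(4 + w)
Q(x, B) = 0
Q(109, c(O(-3, 2), 5)) - r = 0 - 1*(-42277) = 0 + 42277 = 42277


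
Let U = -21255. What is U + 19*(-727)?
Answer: -35068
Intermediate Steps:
U + 19*(-727) = -21255 + 19*(-727) = -21255 - 13813 = -35068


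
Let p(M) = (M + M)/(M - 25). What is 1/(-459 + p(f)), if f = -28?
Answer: -53/24271 ≈ -0.0021837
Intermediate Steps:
p(M) = 2*M/(-25 + M) (p(M) = (2*M)/(-25 + M) = 2*M/(-25 + M))
1/(-459 + p(f)) = 1/(-459 + 2*(-28)/(-25 - 28)) = 1/(-459 + 2*(-28)/(-53)) = 1/(-459 + 2*(-28)*(-1/53)) = 1/(-459 + 56/53) = 1/(-24271/53) = -53/24271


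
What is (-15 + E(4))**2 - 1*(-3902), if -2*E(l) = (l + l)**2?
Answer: 6111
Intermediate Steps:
E(l) = -2*l**2 (E(l) = -(l + l)**2/2 = -4*l**2/2 = -2*l**2)
(-15 + E(4))**2 - 1*(-3902) = (-15 - 2*4**2)**2 - 1*(-3902) = (-15 - 2*16)**2 + 3902 = (-15 - 32)**2 + 3902 = (-47)**2 + 3902 = 2209 + 3902 = 6111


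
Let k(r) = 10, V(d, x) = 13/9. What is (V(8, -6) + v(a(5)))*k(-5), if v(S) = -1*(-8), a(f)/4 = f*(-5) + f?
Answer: 850/9 ≈ 94.444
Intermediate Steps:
a(f) = -16*f (a(f) = 4*(f*(-5) + f) = 4*(-5*f + f) = 4*(-4*f) = -16*f)
V(d, x) = 13/9 (V(d, x) = 13*(⅑) = 13/9)
v(S) = 8
(V(8, -6) + v(a(5)))*k(-5) = (13/9 + 8)*10 = (85/9)*10 = 850/9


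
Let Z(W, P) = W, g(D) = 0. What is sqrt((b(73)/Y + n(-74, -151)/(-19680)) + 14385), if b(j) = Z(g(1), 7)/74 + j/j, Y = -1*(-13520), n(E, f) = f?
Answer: sqrt(2353894540278)/12792 ≈ 119.94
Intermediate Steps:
Y = 13520
b(j) = 1 (b(j) = 0/74 + j/j = 0*(1/74) + 1 = 0 + 1 = 1)
sqrt((b(73)/Y + n(-74, -151)/(-19680)) + 14385) = sqrt((1/13520 - 151/(-19680)) + 14385) = sqrt((1*(1/13520) - 151*(-1/19680)) + 14385) = sqrt((1/13520 + 151/19680) + 14385) = sqrt(5153/665184 + 14385) = sqrt(9568676993/665184) = sqrt(2353894540278)/12792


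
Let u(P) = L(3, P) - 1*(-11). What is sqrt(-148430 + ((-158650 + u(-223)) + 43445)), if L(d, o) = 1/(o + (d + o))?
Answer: I*sqrt(51735946819)/443 ≈ 513.44*I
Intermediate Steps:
L(d, o) = 1/(d + 2*o)
u(P) = 11 + 1/(3 + 2*P) (u(P) = 1/(3 + 2*P) - 1*(-11) = 1/(3 + 2*P) + 11 = 11 + 1/(3 + 2*P))
sqrt(-148430 + ((-158650 + u(-223)) + 43445)) = sqrt(-148430 + ((-158650 + 2*(17 + 11*(-223))/(3 + 2*(-223))) + 43445)) = sqrt(-148430 + ((-158650 + 2*(17 - 2453)/(3 - 446)) + 43445)) = sqrt(-148430 + ((-158650 + 2*(-2436)/(-443)) + 43445)) = sqrt(-148430 + ((-158650 + 2*(-1/443)*(-2436)) + 43445)) = sqrt(-148430 + ((-158650 + 4872/443) + 43445)) = sqrt(-148430 + (-70277078/443 + 43445)) = sqrt(-148430 - 51030943/443) = sqrt(-116785433/443) = I*sqrt(51735946819)/443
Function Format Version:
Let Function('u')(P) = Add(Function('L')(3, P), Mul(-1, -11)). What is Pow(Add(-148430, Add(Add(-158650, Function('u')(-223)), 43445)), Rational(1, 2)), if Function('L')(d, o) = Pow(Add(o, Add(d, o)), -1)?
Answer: Mul(Rational(1, 443), I, Pow(51735946819, Rational(1, 2))) ≈ Mul(513.44, I)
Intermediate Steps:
Function('L')(d, o) = Pow(Add(d, Mul(2, o)), -1)
Function('u')(P) = Add(11, Pow(Add(3, Mul(2, P)), -1)) (Function('u')(P) = Add(Pow(Add(3, Mul(2, P)), -1), Mul(-1, -11)) = Add(Pow(Add(3, Mul(2, P)), -1), 11) = Add(11, Pow(Add(3, Mul(2, P)), -1)))
Pow(Add(-148430, Add(Add(-158650, Function('u')(-223)), 43445)), Rational(1, 2)) = Pow(Add(-148430, Add(Add(-158650, Mul(2, Pow(Add(3, Mul(2, -223)), -1), Add(17, Mul(11, -223)))), 43445)), Rational(1, 2)) = Pow(Add(-148430, Add(Add(-158650, Mul(2, Pow(Add(3, -446), -1), Add(17, -2453))), 43445)), Rational(1, 2)) = Pow(Add(-148430, Add(Add(-158650, Mul(2, Pow(-443, -1), -2436)), 43445)), Rational(1, 2)) = Pow(Add(-148430, Add(Add(-158650, Mul(2, Rational(-1, 443), -2436)), 43445)), Rational(1, 2)) = Pow(Add(-148430, Add(Add(-158650, Rational(4872, 443)), 43445)), Rational(1, 2)) = Pow(Add(-148430, Add(Rational(-70277078, 443), 43445)), Rational(1, 2)) = Pow(Add(-148430, Rational(-51030943, 443)), Rational(1, 2)) = Pow(Rational(-116785433, 443), Rational(1, 2)) = Mul(Rational(1, 443), I, Pow(51735946819, Rational(1, 2)))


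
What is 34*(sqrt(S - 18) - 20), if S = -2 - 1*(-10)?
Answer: -680 + 34*I*sqrt(10) ≈ -680.0 + 107.52*I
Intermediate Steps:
S = 8 (S = -2 + 10 = 8)
34*(sqrt(S - 18) - 20) = 34*(sqrt(8 - 18) - 20) = 34*(sqrt(-10) - 20) = 34*(I*sqrt(10) - 20) = 34*(-20 + I*sqrt(10)) = -680 + 34*I*sqrt(10)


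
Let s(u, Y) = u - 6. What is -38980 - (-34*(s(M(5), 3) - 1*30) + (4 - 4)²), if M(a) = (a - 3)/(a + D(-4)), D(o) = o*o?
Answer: -844216/21 ≈ -40201.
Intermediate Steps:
D(o) = o²
M(a) = (-3 + a)/(16 + a) (M(a) = (a - 3)/(a + (-4)²) = (-3 + a)/(a + 16) = (-3 + a)/(16 + a))
s(u, Y) = -6 + u
-38980 - (-34*(s(M(5), 3) - 1*30) + (4 - 4)²) = -38980 - (-34*((-6 + (-3 + 5)/(16 + 5)) - 1*30) + (4 - 4)²) = -38980 - (-34*((-6 + 2/21) - 30) + 0²) = -38980 - (-34*((-6 + (1/21)*2) - 30) + 0) = -38980 - (-34*((-6 + 2/21) - 30) + 0) = -38980 - (-34*(-124/21 - 30) + 0) = -38980 - (-34*(-754/21) + 0) = -38980 - (25636/21 + 0) = -38980 - 1*25636/21 = -38980 - 25636/21 = -844216/21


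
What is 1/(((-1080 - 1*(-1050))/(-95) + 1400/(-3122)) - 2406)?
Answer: -4237/10194784 ≈ -0.00041560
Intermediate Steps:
1/(((-1080 - 1*(-1050))/(-95) + 1400/(-3122)) - 2406) = 1/(((-1080 + 1050)*(-1/95) + 1400*(-1/3122)) - 2406) = 1/((-30*(-1/95) - 100/223) - 2406) = 1/((6/19 - 100/223) - 2406) = 1/(-562/4237 - 2406) = 1/(-10194784/4237) = -4237/10194784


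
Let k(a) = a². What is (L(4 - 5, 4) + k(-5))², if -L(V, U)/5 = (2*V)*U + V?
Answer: 4900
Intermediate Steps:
L(V, U) = -5*V - 10*U*V (L(V, U) = -5*((2*V)*U + V) = -5*(2*U*V + V) = -5*(V + 2*U*V) = -5*V - 10*U*V)
(L(4 - 5, 4) + k(-5))² = (-5*(4 - 5)*(1 + 2*4) + (-5)²)² = (-5*(-1)*(1 + 8) + 25)² = (-5*(-1)*9 + 25)² = (45 + 25)² = 70² = 4900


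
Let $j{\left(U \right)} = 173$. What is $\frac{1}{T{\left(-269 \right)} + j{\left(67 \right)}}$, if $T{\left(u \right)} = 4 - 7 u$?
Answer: $\frac{1}{2060} \approx 0.00048544$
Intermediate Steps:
$\frac{1}{T{\left(-269 \right)} + j{\left(67 \right)}} = \frac{1}{\left(4 - -1883\right) + 173} = \frac{1}{\left(4 + 1883\right) + 173} = \frac{1}{1887 + 173} = \frac{1}{2060}$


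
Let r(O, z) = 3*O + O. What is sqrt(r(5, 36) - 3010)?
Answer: I*sqrt(2990) ≈ 54.681*I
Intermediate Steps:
r(O, z) = 4*O
sqrt(r(5, 36) - 3010) = sqrt(4*5 - 3010) = sqrt(20 - 3010) = sqrt(-2990) = I*sqrt(2990)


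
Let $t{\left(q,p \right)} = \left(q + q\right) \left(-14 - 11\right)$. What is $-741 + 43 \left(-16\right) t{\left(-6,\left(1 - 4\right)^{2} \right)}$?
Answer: $-207141$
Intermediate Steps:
$t{\left(q,p \right)} = - 50 q$ ($t{\left(q,p \right)} = 2 q \left(-25\right) = - 50 q$)
$-741 + 43 \left(-16\right) t{\left(-6,\left(1 - 4\right)^{2} \right)} = -741 + 43 \left(-16\right) \left(\left(-50\right) \left(-6\right)\right) = -741 - 206400 = -207141$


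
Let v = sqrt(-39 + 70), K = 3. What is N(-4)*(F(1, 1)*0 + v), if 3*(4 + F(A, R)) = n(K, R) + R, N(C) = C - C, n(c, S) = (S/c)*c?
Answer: 0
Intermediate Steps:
n(c, S) = S
N(C) = 0
F(A, R) = -4 + 2*R/3 (F(A, R) = -4 + (R + R)/3 = -4 + (2*R)/3 = -4 + 2*R/3)
v = sqrt(31) ≈ 5.5678
N(-4)*(F(1, 1)*0 + v) = 0*((-4 + (2/3)*1)*0 + sqrt(31)) = 0*((-4 + 2/3)*0 + sqrt(31)) = 0*(-10/3*0 + sqrt(31)) = 0*(0 + sqrt(31)) = 0*sqrt(31) = 0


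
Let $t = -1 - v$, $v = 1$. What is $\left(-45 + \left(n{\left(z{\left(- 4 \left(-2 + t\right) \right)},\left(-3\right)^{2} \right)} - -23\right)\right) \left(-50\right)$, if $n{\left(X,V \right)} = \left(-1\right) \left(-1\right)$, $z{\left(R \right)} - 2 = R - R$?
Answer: $1050$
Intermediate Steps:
$t = -2$ ($t = -1 - 1 = -2$)
$z{\left(R \right)} = 2$ ($z{\left(R \right)} = 2 + \left(R - R\right) = 2 + 0 = 2$)
$n{\left(X,V \right)} = 1$
$\left(-45 + \left(n{\left(z{\left(- 4 \left(-2 + t\right) \right)},\left(-3\right)^{2} \right)} - -23\right)\right) \left(-50\right) = \left(-45 + \left(1 - -23\right)\right) \left(-50\right) = \left(-45 + \left(1 + 23\right)\right) \left(-50\right) = \left(-45 + 24\right) \left(-50\right) = \left(-21\right) \left(-50\right) = 1050$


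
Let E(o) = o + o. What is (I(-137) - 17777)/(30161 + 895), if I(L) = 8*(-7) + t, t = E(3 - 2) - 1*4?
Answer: -5945/10352 ≈ -0.57429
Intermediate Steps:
E(o) = 2*o
t = -2 (t = 2*(3 - 2) - 1*4 = 2*1 - 4 = 2 - 4 = -2)
I(L) = -58 (I(L) = 8*(-7) - 2 = -56 - 2 = -58)
(I(-137) - 17777)/(30161 + 895) = (-58 - 17777)/(30161 + 895) = -17835/31056 = -17835*1/31056 = -5945/10352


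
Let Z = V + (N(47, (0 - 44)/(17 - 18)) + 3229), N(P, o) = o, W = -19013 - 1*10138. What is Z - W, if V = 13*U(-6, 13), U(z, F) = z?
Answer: 32346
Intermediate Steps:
W = -29151 (W = -19013 - 10138 = -29151)
V = -78 (V = 13*(-6) = -78)
Z = 3195 (Z = -78 + ((0 - 44)/(17 - 18) + 3229) = -78 + (-44/(-1) + 3229) = -78 + (-44*(-1) + 3229) = -78 + (44 + 3229) = -78 + 3273 = 3195)
Z - W = 3195 - 1*(-29151) = 3195 + 29151 = 32346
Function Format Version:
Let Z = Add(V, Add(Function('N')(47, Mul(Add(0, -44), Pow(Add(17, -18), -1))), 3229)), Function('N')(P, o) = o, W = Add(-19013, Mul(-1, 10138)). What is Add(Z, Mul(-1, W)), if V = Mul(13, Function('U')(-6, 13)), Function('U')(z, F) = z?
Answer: 32346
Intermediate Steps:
W = -29151 (W = Add(-19013, -10138) = -29151)
V = -78 (V = Mul(13, -6) = -78)
Z = 3195 (Z = Add(-78, Add(Mul(Add(0, -44), Pow(Add(17, -18), -1)), 3229)) = Add(-78, Add(Mul(-44, Pow(-1, -1)), 3229)) = Add(-78, Add(Mul(-44, -1), 3229)) = Add(-78, Add(44, 3229)) = Add(-78, 3273) = 3195)
Add(Z, Mul(-1, W)) = Add(3195, Mul(-1, -29151)) = Add(3195, 29151) = 32346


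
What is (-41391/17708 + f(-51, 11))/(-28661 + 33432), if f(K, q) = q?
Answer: 153397/84484868 ≈ 0.0018157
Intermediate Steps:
(-41391/17708 + f(-51, 11))/(-28661 + 33432) = (-41391/17708 + 11)/(-28661 + 33432) = (-41391*1/17708 + 11)/4771 = (-41391/17708 + 11)*(1/4771) = (153397/17708)*(1/4771) = 153397/84484868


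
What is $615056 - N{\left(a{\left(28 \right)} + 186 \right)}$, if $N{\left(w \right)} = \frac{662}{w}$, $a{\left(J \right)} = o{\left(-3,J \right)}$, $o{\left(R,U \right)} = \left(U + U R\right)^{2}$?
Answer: $\frac{1021607685}{1661} \approx 6.1506 \cdot 10^{5}$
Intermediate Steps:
$o{\left(R,U \right)} = \left(U + R U\right)^{2}$
$a{\left(J \right)} = 4 J^{2}$ ($a{\left(J \right)} = J^{2} \left(1 - 3\right)^{2} = J^{2} \left(-2\right)^{2} = J^{2} \cdot 4 = 4 J^{2}$)
$615056 - N{\left(a{\left(28 \right)} + 186 \right)} = 615056 - \frac{662}{4 \cdot 28^{2} + 186} = 615056 - \frac{662}{4 \cdot 784 + 186} = 615056 - \frac{662}{3136 + 186} = 615056 - \frac{662}{3322} = 615056 - 662 \cdot \frac{1}{3322} = 615056 - \frac{331}{1661} = \frac{1021607685}{1661}$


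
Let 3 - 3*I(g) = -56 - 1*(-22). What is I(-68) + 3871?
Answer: 11650/3 ≈ 3883.3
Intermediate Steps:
I(g) = 37/3 (I(g) = 1 - (-56 - 1*(-22))/3 = 1 - (-56 + 22)/3 = 1 - ⅓*(-34) = 1 + 34/3 = 37/3)
I(-68) + 3871 = 37/3 + 3871 = 11650/3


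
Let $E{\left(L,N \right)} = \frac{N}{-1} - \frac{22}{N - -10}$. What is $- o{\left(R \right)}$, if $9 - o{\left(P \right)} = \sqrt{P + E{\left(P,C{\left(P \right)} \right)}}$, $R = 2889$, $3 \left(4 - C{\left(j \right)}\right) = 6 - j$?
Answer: $-9 + \frac{\sqrt{73159242}}{195} \approx 34.863$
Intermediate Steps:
$C{\left(j \right)} = 2 + \frac{j}{3}$ ($C{\left(j \right)} = 4 - \frac{6 - j}{3} = 4 + \left(-2 + \frac{j}{3}\right) = 2 + \frac{j}{3}$)
$E{\left(L,N \right)} = - N - \frac{22}{10 + N}$ ($E{\left(L,N \right)} = N \left(-1\right) - \frac{22}{N + 10} = - N - \frac{22}{10 + N}$)
$o{\left(P \right)} = 9 - \sqrt{P + \frac{-42 - \left(2 + \frac{P}{3}\right)^{2} - \frac{10 P}{3}}{12 + \frac{P}{3}}}$ ($o{\left(P \right)} = 9 - \sqrt{P + \frac{-22 - \left(2 + \frac{P}{3}\right)^{2} - 10 \left(2 + \frac{P}{3}\right)}{10 + \left(2 + \frac{P}{3}\right)}} = 9 - \sqrt{P + \frac{-22 - \left(2 + \frac{P}{3}\right)^{2} - \left(20 + \frac{10 P}{3}\right)}{12 + \frac{P}{3}}} = 9 - \sqrt{P + \frac{-42 - \left(2 + \frac{P}{3}\right)^{2} - \frac{10 P}{3}}{12 + \frac{P}{3}}}$)
$- o{\left(R \right)} = - (9 - \frac{\sqrt{6} \sqrt{\frac{-207 + 2889^{2} + 33 \cdot 2889}{36 + 2889}}}{3}) = - (9 - \frac{\sqrt{6} \sqrt{\frac{-207 + 8346321 + 95337}{2925}}}{3}) = - (9 - \frac{\sqrt{6} \sqrt{\frac{1}{2925} \cdot 8441451}}{3}) = - (9 - \frac{\sqrt{6} \sqrt{\frac{937939}{325}}}{3}) = - (9 - \frac{\sqrt{6} \frac{\sqrt{12193207}}{65}}{3}) = - (9 - \frac{\sqrt{73159242}}{195}) = -9 + \frac{\sqrt{73159242}}{195}$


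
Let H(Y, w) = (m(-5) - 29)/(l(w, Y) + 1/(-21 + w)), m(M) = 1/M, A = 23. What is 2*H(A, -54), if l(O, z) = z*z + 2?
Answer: -1095/9956 ≈ -0.10998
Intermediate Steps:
l(O, z) = 2 + z² (l(O, z) = z² + 2 = 2 + z²)
H(Y, w) = -146/(5*(2 + Y² + 1/(-21 + w))) (H(Y, w) = (1/(-5) - 29)/((2 + Y²) + 1/(-21 + w)) = (-⅕ - 29)/(2 + Y² + 1/(-21 + w)) = -146/(5*(2 + Y² + 1/(-21 + w))))
2*H(A, -54) = 2*(146*(21 - 1*(-54))/(5*(-41 - 21*23² - 54*(2 + 23²)))) = 2*(146*(21 + 54)/(5*(-41 - 21*529 - 54*(2 + 529)))) = 2*((146/5)*75/(-41 - 11109 - 54*531)) = 2*((146/5)*75/(-41 - 11109 - 28674)) = 2*((146/5)*75/(-39824)) = 2*((146/5)*(-1/39824)*75) = 2*(-1095/19912) = -1095/9956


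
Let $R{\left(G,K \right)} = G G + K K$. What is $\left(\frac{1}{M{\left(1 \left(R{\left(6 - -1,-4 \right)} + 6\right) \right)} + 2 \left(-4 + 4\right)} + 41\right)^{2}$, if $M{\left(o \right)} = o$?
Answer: $\frac{8479744}{5041} \approx 1682.2$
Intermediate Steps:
$R{\left(G,K \right)} = G^{2} + K^{2}$
$\left(\frac{1}{M{\left(1 \left(R{\left(6 - -1,-4 \right)} + 6\right) \right)} + 2 \left(-4 + 4\right)} + 41\right)^{2} = \left(\frac{1}{1 \left(\left(\left(6 - -1\right)^{2} + \left(-4\right)^{2}\right) + 6\right) + 2 \left(-4 + 4\right)} + 41\right)^{2} = \left(\frac{1}{1 \left(\left(\left(6 + 1\right)^{2} + 16\right) + 6\right) + 2 \cdot 0} + 41\right)^{2} = \left(\frac{1}{1 \left(\left(7^{2} + 16\right) + 6\right) + 0} + 41\right)^{2} = \left(\frac{1}{1 \left(\left(49 + 16\right) + 6\right) + 0} + 41\right)^{2} = \left(\frac{1}{1 \left(65 + 6\right) + 0} + 41\right)^{2} = \left(\frac{1}{1 \cdot 71 + 0} + 41\right)^{2} = \left(\frac{1}{71 + 0} + 41\right)^{2} = \left(\frac{1}{71} + 41\right)^{2} = \left(\frac{2912}{71}\right)^{2} = \frac{8479744}{5041}$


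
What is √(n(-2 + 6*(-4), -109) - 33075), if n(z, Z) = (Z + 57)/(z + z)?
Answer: I*√33074 ≈ 181.86*I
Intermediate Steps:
n(z, Z) = (57 + Z)/(2*z) (n(z, Z) = (57 + Z)/((2*z)) = (57 + Z)*(1/(2*z)) = (57 + Z)/(2*z))
√(n(-2 + 6*(-4), -109) - 33075) = √((57 - 109)/(2*(-2 + 6*(-4))) - 33075) = √((½)*(-52)/(-2 - 24) - 33075) = √((½)*(-52)/(-26) - 33075) = √((½)*(-1/26)*(-52) - 33075) = √(1 - 33075) = √(-33074) = I*√33074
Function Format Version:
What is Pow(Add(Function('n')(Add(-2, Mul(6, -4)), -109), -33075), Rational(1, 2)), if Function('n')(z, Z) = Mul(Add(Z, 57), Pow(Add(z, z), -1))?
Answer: Mul(I, Pow(33074, Rational(1, 2))) ≈ Mul(181.86, I)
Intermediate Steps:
Function('n')(z, Z) = Mul(Rational(1, 2), Pow(z, -1), Add(57, Z)) (Function('n')(z, Z) = Mul(Add(57, Z), Pow(Mul(2, z), -1)) = Mul(Add(57, Z), Mul(Rational(1, 2), Pow(z, -1))) = Mul(Rational(1, 2), Pow(z, -1), Add(57, Z)))
Pow(Add(Function('n')(Add(-2, Mul(6, -4)), -109), -33075), Rational(1, 2)) = Pow(Add(Mul(Rational(1, 2), Pow(Add(-2, Mul(6, -4)), -1), Add(57, -109)), -33075), Rational(1, 2)) = Pow(Add(Mul(Rational(1, 2), Pow(Add(-2, -24), -1), -52), -33075), Rational(1, 2)) = Pow(Add(Mul(Rational(1, 2), Pow(-26, -1), -52), -33075), Rational(1, 2)) = Pow(Add(Mul(Rational(1, 2), Rational(-1, 26), -52), -33075), Rational(1, 2)) = Pow(Add(1, -33075), Rational(1, 2)) = Pow(-33074, Rational(1, 2)) = Mul(I, Pow(33074, Rational(1, 2)))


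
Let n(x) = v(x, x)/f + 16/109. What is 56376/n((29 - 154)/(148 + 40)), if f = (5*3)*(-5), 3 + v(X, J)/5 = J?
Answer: 17328854880/120221 ≈ 1.4414e+5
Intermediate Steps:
v(X, J) = -15 + 5*J
f = -75 (f = 15*(-5) = -75)
n(x) = 189/545 - x/15 (n(x) = (-15 + 5*x)/(-75) + 16/109 = (-15 + 5*x)*(-1/75) + 16*(1/109) = (⅕ - x/15) + 16/109 = 189/545 - x/15)
56376/n((29 - 154)/(148 + 40)) = 56376/(189/545 - (29 - 154)/(15*(148 + 40))) = 56376/(189/545 - (-25)/(3*188)) = 56376/(189/545 - 1/15*(-125/188)) = 56376/(189/545 + 25/564) = 56376/(120221/307380) = 56376*(307380/120221) = 17328854880/120221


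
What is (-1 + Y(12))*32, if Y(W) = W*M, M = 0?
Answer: -32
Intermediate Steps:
Y(W) = 0 (Y(W) = W*0 = 0)
(-1 + Y(12))*32 = (-1 + 0)*32 = -1*32 = -32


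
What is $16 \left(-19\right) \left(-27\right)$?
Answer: $8208$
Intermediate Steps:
$16 \left(-19\right) \left(-27\right) = \left(-304\right) \left(-27\right) = 8208$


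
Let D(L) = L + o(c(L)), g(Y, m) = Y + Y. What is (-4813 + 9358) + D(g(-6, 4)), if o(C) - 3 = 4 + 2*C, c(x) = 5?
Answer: 4550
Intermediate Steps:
g(Y, m) = 2*Y
o(C) = 7 + 2*C (o(C) = 3 + (4 + 2*C) = 7 + 2*C)
D(L) = 17 + L (D(L) = L + (7 + 2*5) = L + (7 + 10) = L + 17 = 17 + L)
(-4813 + 9358) + D(g(-6, 4)) = (-4813 + 9358) + (17 + 2*(-6)) = 4545 + (17 - 12) = 4545 + 5 = 4550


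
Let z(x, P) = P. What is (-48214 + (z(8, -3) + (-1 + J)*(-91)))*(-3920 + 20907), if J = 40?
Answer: -879349042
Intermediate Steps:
(-48214 + (z(8, -3) + (-1 + J)*(-91)))*(-3920 + 20907) = (-48214 + (-3 + (-1 + 40)*(-91)))*(-3920 + 20907) = (-48214 + (-3 + 39*(-91)))*16987 = (-48214 + (-3 - 3549))*16987 = (-48214 - 3552)*16987 = -51766*16987 = -879349042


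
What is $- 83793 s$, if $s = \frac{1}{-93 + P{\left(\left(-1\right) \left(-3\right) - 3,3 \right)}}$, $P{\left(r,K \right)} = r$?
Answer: $901$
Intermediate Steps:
$s = - \frac{1}{93}$ ($s = \frac{1}{-93 - 0} = \frac{1}{-93 + \left(3 - 3\right)} = \frac{1}{-93 + 0} = \frac{1}{-93} = - \frac{1}{93} \approx -0.010753$)
$- 83793 s = \left(-83793\right) \left(- \frac{1}{93}\right) = 901$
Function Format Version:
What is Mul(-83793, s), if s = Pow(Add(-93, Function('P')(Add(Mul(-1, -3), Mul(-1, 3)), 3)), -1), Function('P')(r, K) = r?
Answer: 901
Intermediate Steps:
s = Rational(-1, 93) (s = Pow(Add(-93, Add(Mul(-1, -3), Mul(-1, 3))), -1) = Pow(Add(-93, Add(3, -3)), -1) = Pow(Add(-93, 0), -1) = Pow(-93, -1) = Rational(-1, 93) ≈ -0.010753)
Mul(-83793, s) = Mul(-83793, Rational(-1, 93)) = 901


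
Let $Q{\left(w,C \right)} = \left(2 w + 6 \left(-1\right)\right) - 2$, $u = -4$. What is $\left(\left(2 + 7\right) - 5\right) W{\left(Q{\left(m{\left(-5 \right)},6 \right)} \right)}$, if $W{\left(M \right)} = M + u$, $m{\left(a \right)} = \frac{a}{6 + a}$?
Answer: $-88$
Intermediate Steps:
$Q{\left(w,C \right)} = -8 + 2 w$ ($Q{\left(w,C \right)} = \left(2 w - 6\right) - 2 = \left(-6 + 2 w\right) - 2 = -8 + 2 w$)
$W{\left(M \right)} = -4 + M$ ($W{\left(M \right)} = M - 4 = -4 + M$)
$\left(\left(2 + 7\right) - 5\right) W{\left(Q{\left(m{\left(-5 \right)},6 \right)} \right)} = \left(\left(2 + 7\right) - 5\right) \left(-4 + \left(-8 + 2 \left(- \frac{5}{6 - 5}\right)\right)\right) = \left(9 - 5\right) \left(-4 + \left(-8 + 2 \left(- \frac{5}{1}\right)\right)\right) = 4 \left(-4 + \left(-8 + 2 \left(\left(-5\right) 1\right)\right)\right) = 4 \left(-4 + \left(-8 + 2 \left(-5\right)\right)\right) = 4 \left(-4 - 18\right) = 4 \left(-22\right) = -88$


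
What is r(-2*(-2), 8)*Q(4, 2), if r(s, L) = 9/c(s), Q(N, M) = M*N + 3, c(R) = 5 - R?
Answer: 99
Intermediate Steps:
Q(N, M) = 3 + M*N
r(s, L) = 9/(5 - s)
r(-2*(-2), 8)*Q(4, 2) = (-9/(-5 - 2*(-2)))*(3 + 2*4) = (-9/(-5 + 4))*(3 + 8) = -9/(-1)*11 = -9*(-1)*11 = 9*11 = 99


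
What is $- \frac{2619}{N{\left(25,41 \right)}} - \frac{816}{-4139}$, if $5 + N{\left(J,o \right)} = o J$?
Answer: $- \frac{3335907}{1407260} \approx -2.3705$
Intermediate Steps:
$N{\left(J,o \right)} = -5 + J o$ ($N{\left(J,o \right)} = -5 + o J = -5 + J o$)
$- \frac{2619}{N{\left(25,41 \right)}} - \frac{816}{-4139} = - \frac{2619}{-5 + 25 \cdot 41} - \frac{816}{-4139} = - \frac{2619}{-5 + 1025} - - \frac{816}{4139} = - \frac{2619}{1020} + \frac{816}{4139} = \left(-2619\right) \frac{1}{1020} + \frac{816}{4139} = - \frac{873}{340} + \frac{816}{4139} = - \frac{3335907}{1407260}$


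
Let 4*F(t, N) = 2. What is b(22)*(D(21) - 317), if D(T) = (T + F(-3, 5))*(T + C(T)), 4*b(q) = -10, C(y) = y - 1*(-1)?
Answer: -6075/4 ≈ -1518.8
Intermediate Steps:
F(t, N) = ½ (F(t, N) = (¼)*2 = ½)
C(y) = 1 + y (C(y) = y + 1 = 1 + y)
b(q) = -5/2 (b(q) = (¼)*(-10) = -5/2)
D(T) = (1 + 2*T)*(½ + T) (D(T) = (T + ½)*(T + (1 + T)) = (½ + T)*(1 + 2*T) = (1 + 2*T)*(½ + T))
b(22)*(D(21) - 317) = -5*((½ + 2*21 + 2*21²) - 317)/2 = -5*((½ + 42 + 2*441) - 317)/2 = -5*((½ + 42 + 882) - 317)/2 = -5*(1849/2 - 317)/2 = -5/2*1215/2 = -6075/4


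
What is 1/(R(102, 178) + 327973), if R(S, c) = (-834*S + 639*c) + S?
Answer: 1/356749 ≈ 2.8031e-6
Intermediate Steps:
R(S, c) = -833*S + 639*c
1/(R(102, 178) + 327973) = 1/((-833*102 + 639*178) + 327973) = 1/((-84966 + 113742) + 327973) = 1/(28776 + 327973) = 1/356749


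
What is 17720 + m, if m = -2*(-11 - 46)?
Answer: 17834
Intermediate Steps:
m = 114 (m = -2*(-57) = 114)
17720 + m = 17720 + 114 = 17834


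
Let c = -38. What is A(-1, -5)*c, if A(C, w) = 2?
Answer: -76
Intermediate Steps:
A(-1, -5)*c = 2*(-38) = -76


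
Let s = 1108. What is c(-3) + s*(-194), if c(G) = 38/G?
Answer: -644894/3 ≈ -2.1496e+5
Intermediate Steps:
c(-3) + s*(-194) = 38/(-3) + 1108*(-194) = 38*(-⅓) - 214952 = -38/3 - 214952 = -644894/3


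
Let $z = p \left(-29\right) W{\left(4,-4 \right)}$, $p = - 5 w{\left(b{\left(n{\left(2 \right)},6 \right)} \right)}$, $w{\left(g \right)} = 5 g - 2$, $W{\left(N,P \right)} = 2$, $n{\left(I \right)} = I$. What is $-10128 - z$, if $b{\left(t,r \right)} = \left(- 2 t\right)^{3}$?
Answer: $83252$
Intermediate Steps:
$b{\left(t,r \right)} = - 8 t^{3}$
$w{\left(g \right)} = -2 + 5 g$
$p = 1610$ ($p = - 5 \left(-2 + 5 \left(- 8 \cdot 2^{3}\right)\right) = - 5 \left(-2 + 5 \left(\left(-8\right) 8\right)\right) = - 5 \left(-2 + 5 \left(-64\right)\right) = - 5 \left(-2 - 320\right) = \left(-5\right) \left(-322\right) = 1610$)
$z = -93380$ ($z = 1610 \left(-29\right) 2 = \left(-46690\right) 2 = -93380$)
$-10128 - z = -10128 - -93380 = -10128 + 93380 = 83252$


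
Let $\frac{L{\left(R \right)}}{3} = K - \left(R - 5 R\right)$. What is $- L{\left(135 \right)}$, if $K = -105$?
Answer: $-1305$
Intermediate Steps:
$L{\left(R \right)} = -315 + 12 R$ ($L{\left(R \right)} = 3 \left(-105 - \left(R - 5 R\right)\right) = 3 \left(-105 - - 4 R\right) = 3 \left(-105 + 4 R\right) = -315 + 12 R$)
$- L{\left(135 \right)} = - (-315 + 12 \cdot 135) = - (-315 + 1620) = \left(-1\right) 1305 = -1305$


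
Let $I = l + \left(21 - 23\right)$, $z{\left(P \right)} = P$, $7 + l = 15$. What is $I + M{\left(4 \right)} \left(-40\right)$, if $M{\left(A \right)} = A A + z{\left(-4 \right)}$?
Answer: $-474$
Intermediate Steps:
$l = 8$ ($l = -7 + 15 = 8$)
$M{\left(A \right)} = -4 + A^{2}$ ($M{\left(A \right)} = A A - 4 = A^{2} - 4 = -4 + A^{2}$)
$I = 6$ ($I = 8 + \left(21 - 23\right) = 8 - 2 = 6$)
$I + M{\left(4 \right)} \left(-40\right) = 6 + \left(-4 + 4^{2}\right) \left(-40\right) = 6 + \left(-4 + 16\right) \left(-40\right) = 6 + 12 \left(-40\right) = 6 - 480 = -474$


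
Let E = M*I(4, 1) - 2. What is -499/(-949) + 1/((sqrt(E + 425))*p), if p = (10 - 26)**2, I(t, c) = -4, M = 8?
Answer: 499/949 + sqrt(391)/100096 ≈ 0.52601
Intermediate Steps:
E = -34 (E = 8*(-4) - 2 = -32 - 2 = -34)
p = 256 (p = (-16)**2 = 256)
-499/(-949) + 1/((sqrt(E + 425))*p) = -499/(-949) + 1/(sqrt(-34 + 425)*256) = -499*(-1/949) + (1/256)/sqrt(391) = 499/949 + (sqrt(391)/391)*(1/256) = 499/949 + sqrt(391)/100096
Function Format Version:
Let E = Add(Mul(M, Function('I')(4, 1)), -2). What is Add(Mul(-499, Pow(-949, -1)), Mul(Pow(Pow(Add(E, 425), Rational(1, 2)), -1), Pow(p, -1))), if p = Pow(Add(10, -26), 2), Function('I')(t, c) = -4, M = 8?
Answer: Add(Rational(499, 949), Mul(Rational(1, 100096), Pow(391, Rational(1, 2)))) ≈ 0.52601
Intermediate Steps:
E = -34 (E = Add(Mul(8, -4), -2) = Add(-32, -2) = -34)
p = 256 (p = Pow(-16, 2) = 256)
Add(Mul(-499, Pow(-949, -1)), Mul(Pow(Pow(Add(E, 425), Rational(1, 2)), -1), Pow(p, -1))) = Add(Mul(-499, Pow(-949, -1)), Mul(Pow(Pow(Add(-34, 425), Rational(1, 2)), -1), Pow(256, -1))) = Add(Mul(-499, Rational(-1, 949)), Mul(Pow(Pow(391, Rational(1, 2)), -1), Rational(1, 256))) = Add(Rational(499, 949), Mul(Mul(Rational(1, 391), Pow(391, Rational(1, 2))), Rational(1, 256))) = Add(Rational(499, 949), Mul(Rational(1, 100096), Pow(391, Rational(1, 2))))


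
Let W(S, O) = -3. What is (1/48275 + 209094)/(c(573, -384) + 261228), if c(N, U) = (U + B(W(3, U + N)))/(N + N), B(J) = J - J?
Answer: 1927956454541/2408656215100 ≈ 0.80043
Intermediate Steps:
B(J) = 0
c(N, U) = U/(2*N) (c(N, U) = (U + 0)/(N + N) = U/((2*N)) = U*(1/(2*N)) = U/(2*N))
(1/48275 + 209094)/(c(573, -384) + 261228) = (1/48275 + 209094)/((1/2)*(-384)/573 + 261228) = (1/48275 + 209094)/((1/2)*(-384)*(1/573) + 261228) = 10094012851/(48275*(-64/191 + 261228)) = 10094012851/(48275*(49894484/191)) = (10094012851/48275)*(191/49894484) = 1927956454541/2408656215100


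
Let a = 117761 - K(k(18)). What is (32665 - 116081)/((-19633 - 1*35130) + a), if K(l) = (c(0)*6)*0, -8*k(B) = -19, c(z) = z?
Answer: -41708/31499 ≈ -1.3241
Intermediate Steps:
k(B) = 19/8 (k(B) = -⅛*(-19) = 19/8)
K(l) = 0 (K(l) = (0*6)*0 = 0*0 = 0)
a = 117761 (a = 117761 - 1*0 = 117761 + 0 = 117761)
(32665 - 116081)/((-19633 - 1*35130) + a) = (32665 - 116081)/((-19633 - 1*35130) + 117761) = -83416/((-19633 - 35130) + 117761) = -83416/(-54763 + 117761) = -83416/62998 = -83416*1/62998 = -41708/31499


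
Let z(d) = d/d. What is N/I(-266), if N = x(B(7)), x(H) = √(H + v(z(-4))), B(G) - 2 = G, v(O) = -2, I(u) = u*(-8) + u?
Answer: √7/1862 ≈ 0.0014209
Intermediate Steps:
I(u) = -7*u (I(u) = -8*u + u = -7*u)
z(d) = 1
B(G) = 2 + G
x(H) = √(-2 + H) (x(H) = √(H - 2) = √(-2 + H))
N = √7 (N = √(-2 + (2 + 7)) = √(-2 + 9) = √7 ≈ 2.6458)
N/I(-266) = √7/((-7*(-266))) = √7/1862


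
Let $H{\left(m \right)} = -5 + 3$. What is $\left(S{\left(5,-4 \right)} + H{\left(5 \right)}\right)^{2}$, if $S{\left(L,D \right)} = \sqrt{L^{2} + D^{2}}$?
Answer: $\left(2 - \sqrt{41}\right)^{2} \approx 19.388$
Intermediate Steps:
$H{\left(m \right)} = -2$
$S{\left(L,D \right)} = \sqrt{D^{2} + L^{2}}$
$\left(S{\left(5,-4 \right)} + H{\left(5 \right)}\right)^{2} = \left(\sqrt{\left(-4\right)^{2} + 5^{2}} - 2\right)^{2} = \left(\sqrt{16 + 25} - 2\right)^{2} = \left(\sqrt{41} - 2\right)^{2} = \left(-2 + \sqrt{41}\right)^{2}$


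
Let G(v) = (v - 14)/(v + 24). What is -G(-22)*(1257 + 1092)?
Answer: 42282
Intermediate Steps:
G(v) = (-14 + v)/(24 + v)
-G(-22)*(1257 + 1092) = -(-14 - 22)/(24 - 22)*(1257 + 1092) = --36/2*2349 = -(½)*(-36)*2349 = -(-18)*2349 = -1*(-42282) = 42282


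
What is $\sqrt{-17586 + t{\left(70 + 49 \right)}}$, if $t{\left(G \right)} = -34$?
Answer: $2 i \sqrt{4405} \approx 132.74 i$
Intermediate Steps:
$\sqrt{-17586 + t{\left(70 + 49 \right)}} = \sqrt{-17586 - 34} = \sqrt{-17620} = 2 i \sqrt{4405}$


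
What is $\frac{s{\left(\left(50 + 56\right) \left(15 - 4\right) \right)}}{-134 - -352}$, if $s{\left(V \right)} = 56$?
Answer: $\frac{28}{109} \approx 0.25688$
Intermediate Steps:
$\frac{s{\left(\left(50 + 56\right) \left(15 - 4\right) \right)}}{-134 - -352} = \frac{56}{-134 - -352} = \frac{56}{-134 + 352} = \frac{56}{218} = 56 \cdot \frac{1}{218} = \frac{28}{109}$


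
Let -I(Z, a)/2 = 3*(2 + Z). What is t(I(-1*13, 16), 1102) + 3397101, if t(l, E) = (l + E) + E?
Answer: 3399371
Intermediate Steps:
I(Z, a) = -12 - 6*Z (I(Z, a) = -6*(2 + Z) = -2*(6 + 3*Z) = -12 - 6*Z)
t(l, E) = l + 2*E (t(l, E) = (E + l) + E = l + 2*E)
t(I(-1*13, 16), 1102) + 3397101 = ((-12 - (-6)*13) + 2*1102) + 3397101 = ((-12 - 6*(-13)) + 2204) + 3397101 = ((-12 + 78) + 2204) + 3397101 = (66 + 2204) + 3397101 = 2270 + 3397101 = 3399371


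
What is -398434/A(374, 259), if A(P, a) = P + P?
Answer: -199217/374 ≈ -532.67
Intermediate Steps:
A(P, a) = 2*P
-398434/A(374, 259) = -398434/(2*374) = -398434/748 = -398434*1/748 = -199217/374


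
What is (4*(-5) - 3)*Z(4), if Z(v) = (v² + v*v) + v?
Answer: -828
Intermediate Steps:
Z(v) = v + 2*v² (Z(v) = (v² + v²) + v = 2*v² + v = v + 2*v²)
(4*(-5) - 3)*Z(4) = (4*(-5) - 3)*(4*(1 + 2*4)) = (-20 - 3)*(4*(1 + 8)) = -92*9 = -23*36 = -828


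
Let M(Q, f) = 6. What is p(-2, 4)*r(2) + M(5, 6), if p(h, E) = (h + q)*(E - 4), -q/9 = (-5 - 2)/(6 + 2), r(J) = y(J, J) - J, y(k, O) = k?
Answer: 6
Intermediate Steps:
r(J) = 0 (r(J) = J - J = 0)
q = 63/8 (q = -9*(-5 - 2)/(6 + 2) = -(-63)/8 = -9*(-7/8) = 63/8 ≈ 7.8750)
p(h, E) = (-4 + E)*(63/8 + h) (p(h, E) = (h + 63/8)*(E - 4) = (63/8 + h)*(-4 + E) = (-4 + E)*(63/8 + h))
p(-2, 4)*r(2) + M(5, 6) = (-63/2 - 4*(-2) + (63/8)*4 + 4*(-2))*0 + 6 = (-63/2 + 8 + 63/2 - 8)*0 + 6 = 0*0 + 6 = 0 + 6 = 6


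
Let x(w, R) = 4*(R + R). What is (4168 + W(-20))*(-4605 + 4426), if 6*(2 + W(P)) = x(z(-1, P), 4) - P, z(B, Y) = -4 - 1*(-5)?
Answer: -2241796/3 ≈ -7.4727e+5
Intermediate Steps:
z(B, Y) = 1 (z(B, Y) = -4 + 5 = 1)
x(w, R) = 8*R (x(w, R) = 4*(2*R) = 8*R)
W(P) = 10/3 - P/6 (W(P) = -2 + (8*4 - P)/6 = -2 + (32 - P)/6 = -2 + (16/3 - P/6) = 10/3 - P/6)
(4168 + W(-20))*(-4605 + 4426) = (4168 + (10/3 - ⅙*(-20)))*(-4605 + 4426) = (4168 + (10/3 + 10/3))*(-179) = (4168 + 20/3)*(-179) = (12524/3)*(-179) = -2241796/3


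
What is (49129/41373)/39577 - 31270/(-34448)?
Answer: 25601895718231/28202908662504 ≈ 0.90777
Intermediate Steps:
(49129/41373)/39577 - 31270/(-34448) = (49129*(1/41373))*(1/39577) - 31270*(-1/34448) = (49129/41373)*(1/39577) + 15635/17224 = 49129/1637419221 + 15635/17224 = 25601895718231/28202908662504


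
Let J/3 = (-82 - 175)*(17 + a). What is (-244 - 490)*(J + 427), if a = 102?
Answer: 67030348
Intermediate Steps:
J = -91749 (J = 3*((-82 - 175)*(17 + 102)) = 3*(-257*119) = 3*(-30583) = -91749)
(-244 - 490)*(J + 427) = (-244 - 490)*(-91749 + 427) = -734*(-91322) = 67030348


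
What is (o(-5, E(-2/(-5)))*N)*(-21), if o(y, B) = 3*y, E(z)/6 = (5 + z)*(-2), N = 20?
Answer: 6300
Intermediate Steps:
E(z) = -60 - 12*z (E(z) = 6*((5 + z)*(-2)) = 6*(-10 - 2*z) = -60 - 12*z)
(o(-5, E(-2/(-5)))*N)*(-21) = ((3*(-5))*20)*(-21) = -15*20*(-21) = -300*(-21) = 6300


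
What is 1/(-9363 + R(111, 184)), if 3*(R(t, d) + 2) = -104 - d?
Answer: -1/9461 ≈ -0.00010570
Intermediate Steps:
R(t, d) = -110/3 - d/3 (R(t, d) = -2 + (-104 - d)/3 = -2 + (-104/3 - d/3) = -110/3 - d/3)
1/(-9363 + R(111, 184)) = 1/(-9363 + (-110/3 - 1/3*184)) = 1/(-9363 + (-110/3 - 184/3)) = 1/(-9363 - 98) = 1/(-9461) = -1/9461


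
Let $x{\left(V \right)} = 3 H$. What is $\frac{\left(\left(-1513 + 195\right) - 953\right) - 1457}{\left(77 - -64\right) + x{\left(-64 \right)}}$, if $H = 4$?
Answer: $- \frac{3728}{153} \approx -24.366$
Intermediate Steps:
$x{\left(V \right)} = 12$ ($x{\left(V \right)} = 3 \cdot 4 = 12$)
$\frac{\left(\left(-1513 + 195\right) - 953\right) - 1457}{\left(77 - -64\right) + x{\left(-64 \right)}} = \frac{\left(\left(-1513 + 195\right) - 953\right) - 1457}{\left(77 - -64\right) + 12} = \frac{\left(-1318 - 953\right) - 1457}{\left(77 + 64\right) + 12} = \frac{-2271 - 1457}{141 + 12} = - \frac{3728}{153}$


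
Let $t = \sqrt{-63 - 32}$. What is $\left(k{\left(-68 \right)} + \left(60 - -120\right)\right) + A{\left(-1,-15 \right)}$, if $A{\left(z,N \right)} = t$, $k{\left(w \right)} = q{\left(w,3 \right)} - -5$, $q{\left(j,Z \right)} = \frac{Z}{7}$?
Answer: $\frac{1298}{7} + i \sqrt{95} \approx 185.43 + 9.7468 i$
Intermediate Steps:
$q{\left(j,Z \right)} = \frac{Z}{7}$ ($q{\left(j,Z \right)} = Z \frac{1}{7} = \frac{Z}{7}$)
$t = i \sqrt{95}$ ($t = \sqrt{-95} = i \sqrt{95} \approx 9.7468 i$)
$k{\left(w \right)} = \frac{38}{7}$ ($k{\left(w \right)} = \frac{1}{7} \cdot 3 - -5 = \frac{3}{7} + 5 = \frac{38}{7}$)
$A{\left(z,N \right)} = i \sqrt{95}$
$\left(k{\left(-68 \right)} + \left(60 - -120\right)\right) + A{\left(-1,-15 \right)} = \left(\frac{38}{7} + \left(60 - -120\right)\right) + i \sqrt{95} = \left(\frac{38}{7} + \left(60 + 120\right)\right) + i \sqrt{95} = \left(\frac{38}{7} + 180\right) + i \sqrt{95} = \frac{1298}{7} + i \sqrt{95}$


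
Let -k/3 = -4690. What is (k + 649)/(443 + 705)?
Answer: 359/28 ≈ 12.821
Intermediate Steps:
k = 14070 (k = -3*(-4690) = 14070)
(k + 649)/(443 + 705) = (14070 + 649)/(443 + 705) = 14719/1148 = 14719*(1/1148) = 359/28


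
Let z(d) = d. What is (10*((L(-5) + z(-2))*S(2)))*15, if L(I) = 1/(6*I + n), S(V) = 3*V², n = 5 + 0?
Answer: -3672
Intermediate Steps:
n = 5
L(I) = 1/(5 + 6*I) (L(I) = 1/(6*I + 5) = 1/(5 + 6*I))
(10*((L(-5) + z(-2))*S(2)))*15 = (10*((1/(5 + 6*(-5)) - 2)*(3*2²)))*15 = (10*((1/(5 - 30) - 2)*(3*4)))*15 = (10*((1/(-25) - 2)*12))*15 = (10*((-1/25 - 2)*12))*15 = (10*(-51/25*12))*15 = (10*(-612/25))*15 = -1224/5*15 = -3672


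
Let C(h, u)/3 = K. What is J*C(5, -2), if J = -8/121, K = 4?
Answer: -96/121 ≈ -0.79339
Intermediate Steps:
J = -8/121 (J = -8*1/121 = -8/121 ≈ -0.066116)
C(h, u) = 12 (C(h, u) = 3*4 = 12)
J*C(5, -2) = -8/121*12 = -96/121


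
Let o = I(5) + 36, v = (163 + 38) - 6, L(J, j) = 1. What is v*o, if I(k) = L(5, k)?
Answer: 7215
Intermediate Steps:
I(k) = 1
v = 195 (v = 201 - 6 = 195)
o = 37 (o = 1 + 36 = 37)
v*o = 195*37 = 7215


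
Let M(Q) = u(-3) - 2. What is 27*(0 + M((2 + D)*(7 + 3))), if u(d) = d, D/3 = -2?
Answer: -135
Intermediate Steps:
D = -6 (D = 3*(-2) = -6)
M(Q) = -5 (M(Q) = -3 - 2 = -5)
27*(0 + M((2 + D)*(7 + 3))) = 27*(0 - 5) = 27*(-5) = -135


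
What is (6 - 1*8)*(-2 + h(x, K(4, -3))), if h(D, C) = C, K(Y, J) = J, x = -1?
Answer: 10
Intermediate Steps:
(6 - 1*8)*(-2 + h(x, K(4, -3))) = (6 - 1*8)*(-2 - 3) = (6 - 8)*(-5) = -2*(-5) = 10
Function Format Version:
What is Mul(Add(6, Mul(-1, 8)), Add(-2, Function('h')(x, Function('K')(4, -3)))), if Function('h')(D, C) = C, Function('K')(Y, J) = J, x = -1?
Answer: 10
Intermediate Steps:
Mul(Add(6, Mul(-1, 8)), Add(-2, Function('h')(x, Function('K')(4, -3)))) = Mul(Add(6, Mul(-1, 8)), Add(-2, -3)) = Mul(Add(6, -8), -5) = Mul(-2, -5) = 10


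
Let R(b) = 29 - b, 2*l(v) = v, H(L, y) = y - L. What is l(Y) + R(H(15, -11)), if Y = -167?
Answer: -57/2 ≈ -28.500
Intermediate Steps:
l(v) = v/2
l(Y) + R(H(15, -11)) = (1/2)*(-167) + (29 - (-11 - 1*15)) = -167/2 + (29 - (-11 - 15)) = -167/2 + (29 - 1*(-26)) = -167/2 + (29 + 26) = -167/2 + 55 = -57/2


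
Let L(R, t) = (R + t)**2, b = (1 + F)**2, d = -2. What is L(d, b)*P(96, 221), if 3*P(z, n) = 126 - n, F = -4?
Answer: -4655/3 ≈ -1551.7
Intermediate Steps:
b = 9 (b = (1 - 4)**2 = (-3)**2 = 9)
P(z, n) = 42 - n/3 (P(z, n) = (126 - n)/3 = 42 - n/3)
L(d, b)*P(96, 221) = (-2 + 9)**2*(42 - 1/3*221) = 7**2*(42 - 221/3) = 49*(-95/3) = -4655/3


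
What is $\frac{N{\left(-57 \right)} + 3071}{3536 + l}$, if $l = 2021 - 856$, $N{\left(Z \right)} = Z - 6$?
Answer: $\frac{3008}{4701} \approx 0.63986$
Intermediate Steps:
$N{\left(Z \right)} = -6 + Z$ ($N{\left(Z \right)} = Z - 6 = -6 + Z$)
$l = 1165$ ($l = 2021 - 856 = 1165$)
$\frac{N{\left(-57 \right)} + 3071}{3536 + l} = \frac{\left(-6 - 57\right) + 3071}{3536 + 1165} = \frac{-63 + 3071}{4701} = 3008 \cdot \frac{1}{4701} = \frac{3008}{4701}$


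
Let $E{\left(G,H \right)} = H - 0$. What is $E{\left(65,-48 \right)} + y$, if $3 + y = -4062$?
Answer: $-4113$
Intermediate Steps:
$y = -4065$ ($y = -3 - 4062 = -4065$)
$E{\left(G,H \right)} = H$ ($E{\left(G,H \right)} = H + 0 = H$)
$E{\left(65,-48 \right)} + y = -48 - 4065 = -4113$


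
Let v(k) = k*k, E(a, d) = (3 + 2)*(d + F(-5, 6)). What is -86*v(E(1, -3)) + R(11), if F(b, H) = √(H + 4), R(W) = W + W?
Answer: -40828 + 12900*√10 ≈ -34.618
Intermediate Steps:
R(W) = 2*W
F(b, H) = √(4 + H)
E(a, d) = 5*d + 5*√10 (E(a, d) = (3 + 2)*(d + √(4 + 6)) = 5*(d + √10) = 5*d + 5*√10)
v(k) = k²
-86*v(E(1, -3)) + R(11) = -86*(5*(-3) + 5*√10)² + 2*11 = -86*(-15 + 5*√10)² + 22 = 22 - 86*(-15 + 5*√10)²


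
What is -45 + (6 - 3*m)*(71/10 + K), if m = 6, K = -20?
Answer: 549/5 ≈ 109.80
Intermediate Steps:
-45 + (6 - 3*m)*(71/10 + K) = -45 + (6 - 3*6)*(71/10 - 20) = -45 + (6 - 18)*(71*(⅒) - 20) = -45 - 12*(71/10 - 20) = -45 - 12*(-129/10) = -45 + 774/5 = 549/5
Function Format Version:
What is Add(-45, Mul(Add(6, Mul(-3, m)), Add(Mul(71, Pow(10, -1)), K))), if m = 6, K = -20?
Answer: Rational(549, 5) ≈ 109.80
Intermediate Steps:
Add(-45, Mul(Add(6, Mul(-3, m)), Add(Mul(71, Pow(10, -1)), K))) = Add(-45, Mul(Add(6, Mul(-3, 6)), Add(Mul(71, Pow(10, -1)), -20))) = Add(-45, Mul(Add(6, -18), Add(Mul(71, Rational(1, 10)), -20))) = Add(-45, Mul(-12, Add(Rational(71, 10), -20))) = Add(-45, Mul(-12, Rational(-129, 10))) = Add(-45, Rational(774, 5)) = Rational(549, 5)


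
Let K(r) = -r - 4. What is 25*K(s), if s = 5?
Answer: -225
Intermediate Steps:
K(r) = -4 - r
25*K(s) = 25*(-4 - 1*5) = 25*(-4 - 5) = 25*(-9) = -225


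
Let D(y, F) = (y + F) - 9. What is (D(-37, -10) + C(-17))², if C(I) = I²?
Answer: 54289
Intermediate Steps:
D(y, F) = -9 + F + y (D(y, F) = (F + y) - 9 = -9 + F + y)
(D(-37, -10) + C(-17))² = ((-9 - 10 - 37) + (-17)²)² = (-56 + 289)² = 233² = 54289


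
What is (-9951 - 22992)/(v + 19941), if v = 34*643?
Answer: -32943/41803 ≈ -0.78805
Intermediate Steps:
v = 21862
(-9951 - 22992)/(v + 19941) = (-9951 - 22992)/(21862 + 19941) = -32943/41803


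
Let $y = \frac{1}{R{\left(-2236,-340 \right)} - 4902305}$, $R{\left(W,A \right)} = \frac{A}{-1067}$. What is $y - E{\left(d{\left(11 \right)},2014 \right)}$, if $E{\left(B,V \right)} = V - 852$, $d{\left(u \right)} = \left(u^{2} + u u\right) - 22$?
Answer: $- \frac{6078142069457}{5230759095} \approx -1162.0$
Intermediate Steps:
$R{\left(W,A \right)} = - \frac{A}{1067}$ ($R{\left(W,A \right)} = A \left(- \frac{1}{1067}\right) = - \frac{A}{1067}$)
$d{\left(u \right)} = -22 + 2 u^{2}$ ($d{\left(u \right)} = \left(u^{2} + u^{2}\right) - 22 = 2 u^{2} - 22 = -22 + 2 u^{2}$)
$y = - \frac{1067}{5230759095}$ ($y = \frac{1}{\left(- \frac{1}{1067}\right) \left(-340\right) - 4902305} = \frac{1}{\frac{340}{1067} - 4902305} = \frac{1}{- \frac{5230759095}{1067}} = - \frac{1067}{5230759095} \approx -2.0399 \cdot 10^{-7}$)
$E{\left(B,V \right)} = -852 + V$ ($E{\left(B,V \right)} = V - 852 = -852 + V$)
$y - E{\left(d{\left(11 \right)},2014 \right)} = - \frac{1067}{5230759095} - \left(-852 + 2014\right) = - \frac{1067}{5230759095} - 1162 = - \frac{6078142069457}{5230759095}$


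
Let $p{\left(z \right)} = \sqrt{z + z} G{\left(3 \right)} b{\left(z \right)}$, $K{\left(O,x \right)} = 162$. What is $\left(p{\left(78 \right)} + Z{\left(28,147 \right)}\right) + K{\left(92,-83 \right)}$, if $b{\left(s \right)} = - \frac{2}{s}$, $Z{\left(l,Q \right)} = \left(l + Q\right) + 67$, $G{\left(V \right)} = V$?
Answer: $404 - \frac{2 \sqrt{39}}{13} \approx 403.04$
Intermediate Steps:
$Z{\left(l,Q \right)} = 67 + Q + l$ ($Z{\left(l,Q \right)} = \left(Q + l\right) + 67 = 67 + Q + l$)
$p{\left(z \right)} = - \frac{6 \sqrt{2}}{\sqrt{z}}$ ($p{\left(z \right)} = \sqrt{z + z} 3 \left(- \frac{2}{z}\right) = \sqrt{2 z} 3 \left(- \frac{2}{z}\right) = \sqrt{2} \sqrt{z} 3 \left(- \frac{2}{z}\right) = 3 \sqrt{2} \sqrt{z} \left(- \frac{2}{z}\right) = - \frac{6 \sqrt{2}}{\sqrt{z}}$)
$\left(p{\left(78 \right)} + Z{\left(28,147 \right)}\right) + K{\left(92,-83 \right)} = \left(- \frac{6 \sqrt{2}}{\sqrt{78}} + \left(67 + 147 + 28\right)\right) + 162 = \left(- 6 \sqrt{2} \frac{\sqrt{78}}{78} + 242\right) + 162 = \left(- \frac{2 \sqrt{39}}{13} + 242\right) + 162 = \left(242 - \frac{2 \sqrt{39}}{13}\right) + 162 = 404 - \frac{2 \sqrt{39}}{13}$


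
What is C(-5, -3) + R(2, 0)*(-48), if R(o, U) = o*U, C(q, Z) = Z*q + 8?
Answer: 23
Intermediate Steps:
C(q, Z) = 8 + Z*q
R(o, U) = U*o
C(-5, -3) + R(2, 0)*(-48) = (8 - 3*(-5)) + (0*2)*(-48) = (8 + 15) + 0*(-48) = 23 + 0 = 23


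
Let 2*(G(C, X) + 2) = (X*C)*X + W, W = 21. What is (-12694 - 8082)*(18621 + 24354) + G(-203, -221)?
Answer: -897805953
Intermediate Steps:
G(C, X) = 17/2 + C*X**2/2 (G(C, X) = -2 + ((X*C)*X + 21)/2 = -2 + ((C*X)*X + 21)/2 = -2 + (C*X**2 + 21)/2 = -2 + (21 + C*X**2)/2 = -2 + (21/2 + C*X**2/2) = 17/2 + C*X**2/2)
(-12694 - 8082)*(18621 + 24354) + G(-203, -221) = (-12694 - 8082)*(18621 + 24354) + (17/2 + (1/2)*(-203)*(-221)**2) = -20776*42975 + (17/2 + (1/2)*(-203)*48841) = -892848600 + (17/2 - 9914723/2) = -892848600 - 4957353 = -897805953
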